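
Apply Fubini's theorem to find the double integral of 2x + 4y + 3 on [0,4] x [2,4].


By Fubini, integrate in x first, then y.
Step 1: Fix y, integrate over x in [0,4]:
  integral(2x + 4y + 3, x=0..4)
  = 2*(4^2 - 0^2)/2 + (4y + 3)*(4 - 0)
  = 16 + (4y + 3)*4
  = 16 + 16y + 12
  = 28 + 16y
Step 2: Integrate over y in [2,4]:
  integral(28 + 16y, y=2..4)
  = 28*2 + 16*(4^2 - 2^2)/2
  = 56 + 96
  = 152


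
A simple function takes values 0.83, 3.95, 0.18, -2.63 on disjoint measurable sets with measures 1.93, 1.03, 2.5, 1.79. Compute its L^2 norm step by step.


Step 1: Compute |f_i|^2 for each value:
  |0.83|^2 = 0.6889
  |3.95|^2 = 15.6025
  |0.18|^2 = 0.0324
  |-2.63|^2 = 6.9169
Step 2: Multiply by measures and sum:
  0.6889 * 1.93 = 1.329577
  15.6025 * 1.03 = 16.070575
  0.0324 * 2.5 = 0.081
  6.9169 * 1.79 = 12.381251
Sum = 1.329577 + 16.070575 + 0.081 + 12.381251 = 29.862403
Step 3: Take the p-th root:
||f||_2 = (29.862403)^(1/2) = 5.46465


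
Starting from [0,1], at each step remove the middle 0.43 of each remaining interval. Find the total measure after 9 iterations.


Step 1: At each step, fraction remaining = 1 - 0.43 = 0.57
Step 2: After 9 steps, measure = (0.57)^9
Result = 0.006351


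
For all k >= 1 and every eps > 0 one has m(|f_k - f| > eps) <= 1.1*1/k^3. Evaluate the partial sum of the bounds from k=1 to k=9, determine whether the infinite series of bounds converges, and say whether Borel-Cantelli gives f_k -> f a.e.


Step 1: List the terms 1.1*1/k^3 for k = 1 to 9:
  k=1: 1.1
  k=2: 0.1375
  k=3: 0.040741
  k=4: 0.017188
  k=5: 0.0088
  k=6: 0.005093
  k=7: 0.003207
  k=8: 0.002148
  k=9: 0.001509
Step 2: Partial sum = 1.1 + 0.1375 + 0.040741 + 0.017188 + 0.0088 + 0.005093 + 0.003207 + 0.002148 + 0.001509
     = 1.316185
Step 3: The full series sum_(k>=1) 1.1*1/k^3 converges (p-series with p = 3 > 1; a constant multiple of a convergent series converges).
Step 4: Fix eps > 0. Since sum_k m(|f_k - f| > eps) < infinity, the Borel-Cantelli lemma gives
        m(limsup_k {|f_k - f| > eps}) = 0, i.e. for a.e. x, |f_k(x) - f(x)| <= eps for all large k.
        Applying this with eps = 1/j for j = 1, 2, ... and intersecting the countably many full-measure sets,
        for a.e. x we get limsup_k |f_k(x) - f(x)| <= 1/j for every j, hence f_k -> f almost everywhere.
Conclusion: series converges; Borel-Cantelli yields f_k -> f a.e.


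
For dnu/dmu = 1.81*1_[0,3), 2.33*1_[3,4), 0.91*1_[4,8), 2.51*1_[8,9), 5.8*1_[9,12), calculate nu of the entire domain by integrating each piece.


Integrate each piece of the Radon-Nikodym derivative:
Step 1: integral_0^3 1.81 dx = 1.81*(3-0) = 1.81*3 = 5.43
Step 2: integral_3^4 2.33 dx = 2.33*(4-3) = 2.33*1 = 2.33
Step 3: integral_4^8 0.91 dx = 0.91*(8-4) = 0.91*4 = 3.64
Step 4: integral_8^9 2.51 dx = 2.51*(9-8) = 2.51*1 = 2.51
Step 5: integral_9^12 5.8 dx = 5.8*(12-9) = 5.8*3 = 17.4
Total: 5.43 + 2.33 + 3.64 + 2.51 + 17.4 = 31.31


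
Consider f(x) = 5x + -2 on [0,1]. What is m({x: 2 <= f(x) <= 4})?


f^(-1)([2, 4]) = {x : 2 <= 5x + -2 <= 4}
Solving: (2 - -2)/5 <= x <= (4 - -2)/5
= [0.8, 1.2]
Intersecting with [0,1]: [0.8, 1]
Measure = 1 - 0.8 = 0.2


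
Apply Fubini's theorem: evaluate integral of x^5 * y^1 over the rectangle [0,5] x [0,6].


By Fubini's theorem, the double integral factors as a product of single integrals:
Step 1: integral_0^5 x^5 dx = [x^6/6] from 0 to 5
     = 5^6/6 = 2604.166667
Step 2: integral_0^6 y^1 dy = [y^2/2] from 0 to 6
     = 6^2/2 = 18
Step 3: Double integral = 2604.166667 * 18 = 46875


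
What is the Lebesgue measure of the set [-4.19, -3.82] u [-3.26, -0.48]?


For pairwise disjoint intervals, m(union) = sum of lengths.
= (-3.82 - -4.19) + (-0.48 - -3.26)
= 0.37 + 2.78
= 3.15


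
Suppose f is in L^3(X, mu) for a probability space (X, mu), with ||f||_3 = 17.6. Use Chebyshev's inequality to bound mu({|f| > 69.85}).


Chebyshev/Markov inequality: mu(|f| > eps) <= (||f||_p / eps)^p
Step 1: ||f||_3 / eps = 17.6 / 69.85 = 0.251969
Step 2: Raise to power p = 3:
  (0.251969)^3 = 0.015997
Step 3: Therefore mu(|f| > 69.85) <= 0.015997


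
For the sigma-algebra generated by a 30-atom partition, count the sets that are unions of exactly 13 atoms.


Each element of F is a union of some subset of the 30 atoms.
Elements that are unions of exactly 13 atoms correspond to 13-element subsets of the 30 atoms.
Count = C(30, 13) = 30! / (13! * 17!) = 119759850.


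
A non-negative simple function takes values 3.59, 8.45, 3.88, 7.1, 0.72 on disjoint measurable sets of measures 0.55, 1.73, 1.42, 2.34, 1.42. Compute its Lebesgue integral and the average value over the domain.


Step 1: Integral = sum(value_i * measure_i)
= 3.59*0.55 + 8.45*1.73 + 3.88*1.42 + 7.1*2.34 + 0.72*1.42
= 1.9745 + 14.6185 + 5.5096 + 16.614 + 1.0224
= 39.739
Step 2: Total measure of domain = 0.55 + 1.73 + 1.42 + 2.34 + 1.42 = 7.46
Step 3: Average value = 39.739 / 7.46 = 5.326944


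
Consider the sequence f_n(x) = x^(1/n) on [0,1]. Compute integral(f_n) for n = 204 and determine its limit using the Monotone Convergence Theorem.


At n = 204: f_204(x) = x^(1/204).
Step 1: integral(x^(1/204), 0, 1) = [x^(1/204+1) / (1/204+1)] from 0 to 1
     = 1 / (1/204 + 1) = 1 / ((204+1)/204) = 204/(204+1)
     = 204/205 = 0.995122
Step 2: As n -> infinity, f_n(x) = x^(1/n) -> 1 for x in (0,1], and f_n is increasing in n.
By MCT, lim_n integral(f_n) = integral(lim_n f_n) = integral(1, 0, 1) = 1.
Step 3: Verify convergence: 204/205 = 0.995122 -> 1


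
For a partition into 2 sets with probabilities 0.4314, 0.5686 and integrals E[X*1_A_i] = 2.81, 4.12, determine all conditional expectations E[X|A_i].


For each cell A_i: E[X|A_i] = E[X*1_A_i] / P(A_i)
Step 1: E[X|A_1] = 2.81 / 0.4314 = 6.513676
Step 2: E[X|A_2] = 4.12 / 0.5686 = 7.245867
Verification: E[X] = sum E[X*1_A_i] = 2.81 + 4.12 = 6.93


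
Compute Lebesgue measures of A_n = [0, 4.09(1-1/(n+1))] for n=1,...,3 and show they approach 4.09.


By continuity of measure from below: if A_n increases to A, then m(A_n) -> m(A).
Here A = [0, 4.09], so m(A) = 4.09
Step 1: a_1 = 4.09*(1 - 1/2) = 2.045, m(A_1) = 2.045
Step 2: a_2 = 4.09*(1 - 1/3) = 2.7267, m(A_2) = 2.7267
Step 3: a_3 = 4.09*(1 - 1/4) = 3.0675, m(A_3) = 3.0675
Limit: m(A_n) -> m([0,4.09]) = 4.09


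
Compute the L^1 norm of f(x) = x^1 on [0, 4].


Step 1: ||f||_1 = (integral_0^4 |x^1|^1 dx)^(1/1)
     = (integral_0^4 x^1 dx)^(1/1)
Step 2: integral_0^4 x^1 dx = [x^2/(2)] from 0 to 4 = 4^2/2
     = 16/2 = 8
Step 3: ||f||_1 = (8)^(1/1) = 8


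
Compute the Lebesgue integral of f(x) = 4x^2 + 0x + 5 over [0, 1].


The Lebesgue integral of a Riemann-integrable function agrees with the Riemann integral.
Antiderivative F(x) = (4/3)x^3 + (0/2)x^2 + 5x
F(1) = (4/3)*1^3 + (0/2)*1^2 + 5*1
     = (4/3)*1 + (0/2)*1 + 5*1
     = 1.333333 + 0.0 + 5
     = 6.333333
F(0) = 0.0
Integral = F(1) - F(0) = 6.333333 - 0.0 = 6.333333


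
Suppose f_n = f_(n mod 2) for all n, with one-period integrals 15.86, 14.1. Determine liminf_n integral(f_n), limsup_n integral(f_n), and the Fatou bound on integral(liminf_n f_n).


The sequence (integral(f_n)) is periodic with period 2, repeating the values 15.86, 14.1 indefinitely.
Step 1: For a periodic sequence, every tail (a_m, a_(m+1), ...) contains all 2 period values infinitely often.
Step 2: Hence inf of every tail = min of the period values = min(15.86, 14.1) = 14.1.
        liminf_n integral(f_n) = sup over m of (inf of tail from m) = 14.1.
Step 3: Similarly sup of every tail = max of the period values = 15.86.
        limsup_n integral(f_n) = 15.86.
Step 4: Fatou's lemma: integral(liminf_n f_n) <= liminf_n integral(f_n) = 14.1.
        So the integral of the pointwise liminf is at most 14.1.


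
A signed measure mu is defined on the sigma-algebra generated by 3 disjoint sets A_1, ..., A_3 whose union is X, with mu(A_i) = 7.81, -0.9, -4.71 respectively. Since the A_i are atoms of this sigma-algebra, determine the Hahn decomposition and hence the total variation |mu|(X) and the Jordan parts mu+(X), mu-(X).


Step 1: Every measurable set is a union of atoms (the cells / points), so a Hahn decomposition is
  obtained by grouping atoms by sign: P = union of atoms with mu > 0, N = union of the remaining atoms.
  Atoms in P (indices): 1;  atoms in N (indices): 2, 3
  Positive values: 7.81
  Negative values: -0.9, -4.71
Step 2: mu+(X) = mu(P) = sum of positive atom values = 7.81
Step 3: mu-(X) = -mu(N) = sum of |negative atom values| = 5.61
Step 4: |mu|(X) = mu+(X) + mu-(X) = 7.81 + 5.61 = 13.42


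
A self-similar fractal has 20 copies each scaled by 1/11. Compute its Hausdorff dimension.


For a self-similar set with N copies scaled by 1/r:
dim_H = log(N)/log(r) = log(20)/log(11)
= 2.995732/2.397895
= 1.249317


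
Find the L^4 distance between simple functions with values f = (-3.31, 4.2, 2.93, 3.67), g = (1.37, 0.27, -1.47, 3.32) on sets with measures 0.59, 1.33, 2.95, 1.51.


Step 1: Compute differences f_i - g_i:
  -3.31 - 1.37 = -4.68
  4.2 - 0.27 = 3.93
  2.93 - -1.47 = 4.4
  3.67 - 3.32 = 0.35
Step 2: Compute |diff|^4 * measure for each set:
  |-4.68|^4 * 0.59 = 479.715126 * 0.59 = 283.031924
  |3.93|^4 * 1.33 = 238.544936 * 1.33 = 317.264765
  |4.4|^4 * 2.95 = 374.8096 * 2.95 = 1105.68832
  |0.35|^4 * 1.51 = 0.015006 * 1.51 = 0.022659
Step 3: Sum = 1706.007669
Step 4: ||f-g||_4 = (1706.007669)^(1/4) = 6.426807


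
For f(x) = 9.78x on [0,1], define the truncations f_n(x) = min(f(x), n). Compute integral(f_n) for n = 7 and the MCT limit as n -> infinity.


f(x) = 9.78x on [0,1]; f_n(x) = min(9.78x, n). At n = 7:
Step 1: f(x) reaches 7 at x = 7/9.78 = 0.715746
Step 2: integral(f_7) = integral(9.78x, 0, 0.715746) + integral(7, 0.715746, 1)
       = 9.78*0.715746^2/2 + 7*(1 - 0.715746)
       = 2.505112 + 1.989775
       = 4.494888
Step 3: As n -> infinity, f_n increases to f, so by MCT integral(f_n) -> integral(f) = 9.78/2 = 4.89.
Convergence: integral(f_7) = 4.494888 -> 4.89 as n -> infinity


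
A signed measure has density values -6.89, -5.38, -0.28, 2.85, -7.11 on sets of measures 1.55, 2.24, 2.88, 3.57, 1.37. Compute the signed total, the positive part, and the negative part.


Step 1: Compute signed measure on each set:
  Set 1: -6.89 * 1.55 = -10.6795
  Set 2: -5.38 * 2.24 = -12.0512
  Set 3: -0.28 * 2.88 = -0.8064
  Set 4: 2.85 * 3.57 = 10.1745
  Set 5: -7.11 * 1.37 = -9.7407
Step 2: Total signed measure = (-10.6795) + (-12.0512) + (-0.8064) + (10.1745) + (-9.7407)
     = -23.1033
Step 3: Positive part mu+(X) = sum of positive contributions = 10.1745
Step 4: Negative part mu-(X) = |sum of negative contributions| = 33.2778


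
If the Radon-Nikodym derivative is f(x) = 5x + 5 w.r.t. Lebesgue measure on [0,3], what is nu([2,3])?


nu(A) = integral_A (dnu/dmu) dmu = integral_2^3 (5x + 5) dx
Step 1: Antiderivative F(x) = (5/2)x^2 + 5x
Step 2: F(3) = (5/2)*3^2 + 5*3 = 22.5 + 15 = 37.5
Step 3: F(2) = (5/2)*2^2 + 5*2 = 10 + 10 = 20
Step 4: nu([2,3]) = F(3) - F(2) = 37.5 - 20 = 17.5


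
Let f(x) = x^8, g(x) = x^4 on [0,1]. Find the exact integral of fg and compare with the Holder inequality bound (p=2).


Step 1: Exact integral of f*g = integral(x^12, 0, 1) = 1/13
     = 0.076923
Step 2: Holder bound with p=2, q=2:
  ||f||_p = (integral x^16 dx)^(1/2) = (1/17)^(1/2) = 0.242536
  ||g||_q = (integral x^8 dx)^(1/2) = (1/9)^(1/2) = 0.333333
Step 3: Holder bound = ||f||_p * ||g||_q = 0.242536 * 0.333333 = 0.080845
Verification: 0.076923 <= 0.080845 (Holder holds)


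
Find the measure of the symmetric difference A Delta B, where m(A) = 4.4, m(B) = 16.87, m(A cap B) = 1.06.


m(A Delta B) = m(A) + m(B) - 2*m(A n B)
= 4.4 + 16.87 - 2*1.06
= 4.4 + 16.87 - 2.12
= 19.15


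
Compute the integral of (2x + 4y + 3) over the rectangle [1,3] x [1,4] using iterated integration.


By Fubini, integrate in x first, then y.
Step 1: Fix y, integrate over x in [1,3]:
  integral(2x + 4y + 3, x=1..3)
  = 2*(3^2 - 1^2)/2 + (4y + 3)*(3 - 1)
  = 8 + (4y + 3)*2
  = 8 + 8y + 6
  = 14 + 8y
Step 2: Integrate over y in [1,4]:
  integral(14 + 8y, y=1..4)
  = 14*3 + 8*(4^2 - 1^2)/2
  = 42 + 60
  = 102


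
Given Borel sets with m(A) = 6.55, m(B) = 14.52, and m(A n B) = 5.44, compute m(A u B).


By inclusion-exclusion: m(A u B) = m(A) + m(B) - m(A n B)
= 6.55 + 14.52 - 5.44
= 15.63


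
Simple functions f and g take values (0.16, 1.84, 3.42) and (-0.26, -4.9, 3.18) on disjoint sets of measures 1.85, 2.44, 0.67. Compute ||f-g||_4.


Step 1: Compute differences f_i - g_i:
  0.16 - -0.26 = 0.42
  1.84 - -4.9 = 6.74
  3.42 - 3.18 = 0.24
Step 2: Compute |diff|^4 * measure for each set:
  |0.42|^4 * 1.85 = 0.031117 * 1.85 = 0.057566
  |6.74|^4 * 2.44 = 2063.666842 * 2.44 = 5035.347094
  |0.24|^4 * 0.67 = 0.003318 * 0.67 = 0.002223
Step 3: Sum = 5035.406883
Step 4: ||f-g||_4 = (5035.406883)^(1/4) = 8.423812


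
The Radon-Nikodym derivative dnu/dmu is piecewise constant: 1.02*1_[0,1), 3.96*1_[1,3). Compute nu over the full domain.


Integrate each piece of the Radon-Nikodym derivative:
Step 1: integral_0^1 1.02 dx = 1.02*(1-0) = 1.02*1 = 1.02
Step 2: integral_1^3 3.96 dx = 3.96*(3-1) = 3.96*2 = 7.92
Total: 1.02 + 7.92 = 8.94


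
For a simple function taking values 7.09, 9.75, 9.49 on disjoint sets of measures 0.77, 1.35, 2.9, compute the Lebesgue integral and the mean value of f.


Step 1: Integral = sum(value_i * measure_i)
= 7.09*0.77 + 9.75*1.35 + 9.49*2.9
= 5.4593 + 13.1625 + 27.521
= 46.1428
Step 2: Total measure of domain = 0.77 + 1.35 + 2.9 = 5.02
Step 3: Average value = 46.1428 / 5.02 = 9.191793


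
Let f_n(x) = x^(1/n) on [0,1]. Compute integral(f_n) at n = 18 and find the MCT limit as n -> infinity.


At n = 18: f_18(x) = x^(1/18).
Step 1: integral(x^(1/18), 0, 1) = [x^(1/18+1) / (1/18+1)] from 0 to 1
     = 1 / (1/18 + 1) = 1 / ((18+1)/18) = 18/(18+1)
     = 18/19 = 0.947368
Step 2: As n -> infinity, f_n(x) = x^(1/n) -> 1 for x in (0,1], and f_n is increasing in n.
By MCT, lim_n integral(f_n) = integral(lim_n f_n) = integral(1, 0, 1) = 1.
Step 3: Verify convergence: 18/19 = 0.947368 -> 1


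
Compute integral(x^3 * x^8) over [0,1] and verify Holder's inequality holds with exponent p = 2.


Step 1: Exact integral of f*g = integral(x^11, 0, 1) = 1/12
     = 0.083333
Step 2: Holder bound with p=2, q=2:
  ||f||_p = (integral x^6 dx)^(1/2) = (1/7)^(1/2) = 0.377964
  ||g||_q = (integral x^16 dx)^(1/2) = (1/17)^(1/2) = 0.242536
Step 3: Holder bound = ||f||_p * ||g||_q = 0.377964 * 0.242536 = 0.09167
Verification: 0.083333 <= 0.09167 (Holder holds)


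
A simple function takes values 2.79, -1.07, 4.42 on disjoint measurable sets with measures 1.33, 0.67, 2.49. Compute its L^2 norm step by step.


Step 1: Compute |f_i|^2 for each value:
  |2.79|^2 = 7.7841
  |-1.07|^2 = 1.1449
  |4.42|^2 = 19.5364
Step 2: Multiply by measures and sum:
  7.7841 * 1.33 = 10.352853
  1.1449 * 0.67 = 0.767083
  19.5364 * 2.49 = 48.645636
Sum = 10.352853 + 0.767083 + 48.645636 = 59.765572
Step 3: Take the p-th root:
||f||_2 = (59.765572)^(1/2) = 7.73082


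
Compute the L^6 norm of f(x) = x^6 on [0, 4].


Step 1: ||f||_6 = (integral_0^4 |x^6|^6 dx)^(1/6)
     = (integral_0^4 x^36 dx)^(1/6)
Step 2: integral_0^4 x^36 dx = [x^37/(37)] from 0 to 4 = 4^37/37
     = 18889465931478580854784/37 = 5.105261e+20
Step 3: ||f||_6 = (5.105261e+20)^(1/6) = 2827.068463


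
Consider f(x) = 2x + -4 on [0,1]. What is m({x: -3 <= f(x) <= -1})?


f^(-1)([-3, -1]) = {x : -3 <= 2x + -4 <= -1}
Solving: (-3 - -4)/2 <= x <= (-1 - -4)/2
= [0.5, 1.5]
Intersecting with [0,1]: [0.5, 1]
Measure = 1 - 0.5 = 0.5


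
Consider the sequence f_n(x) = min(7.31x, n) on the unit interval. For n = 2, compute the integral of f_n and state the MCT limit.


f(x) = 7.31x on [0,1]; f_n(x) = min(7.31x, n). At n = 2:
Step 1: f(x) reaches 2 at x = 2/7.31 = 0.273598
Step 2: integral(f_2) = integral(7.31x, 0, 0.273598) + integral(2, 0.273598, 1)
       = 7.31*0.273598^2/2 + 2*(1 - 0.273598)
       = 0.273598 + 1.452804
       = 1.726402
Step 3: As n -> infinity, f_n increases to f, so by MCT integral(f_n) -> integral(f) = 7.31/2 = 3.655.
Convergence: integral(f_2) = 1.726402 -> 3.655 as n -> infinity


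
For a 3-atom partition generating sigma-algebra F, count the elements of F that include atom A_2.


Each element of F is a union of some subset S of the 3 atoms.
The element contains A_2 iff A_2 is in S.
So we count subsets S of {A_1,...,A_3} with A_2 in S: choose freely among the other 2 atoms.
Count = 2^(3-1) = 2^2 = 4.


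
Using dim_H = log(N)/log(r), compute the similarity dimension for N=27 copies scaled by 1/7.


For a self-similar set with N copies scaled by 1/r:
dim_H = log(N)/log(r) = log(27)/log(7)
= 3.295837/1.94591
= 1.693725


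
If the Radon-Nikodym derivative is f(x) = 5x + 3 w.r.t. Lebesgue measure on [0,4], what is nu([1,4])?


nu(A) = integral_A (dnu/dmu) dmu = integral_1^4 (5x + 3) dx
Step 1: Antiderivative F(x) = (5/2)x^2 + 3x
Step 2: F(4) = (5/2)*4^2 + 3*4 = 40 + 12 = 52
Step 3: F(1) = (5/2)*1^2 + 3*1 = 2.5 + 3 = 5.5
Step 4: nu([1,4]) = F(4) - F(1) = 52 - 5.5 = 46.5


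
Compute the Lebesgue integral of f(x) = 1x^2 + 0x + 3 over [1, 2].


The Lebesgue integral of a Riemann-integrable function agrees with the Riemann integral.
Antiderivative F(x) = (1/3)x^3 + (0/2)x^2 + 3x
F(2) = (1/3)*2^3 + (0/2)*2^2 + 3*2
     = (1/3)*8 + (0/2)*4 + 3*2
     = 2.666667 + 0.0 + 6
     = 8.666667
F(1) = 3.333333
Integral = F(2) - F(1) = 8.666667 - 3.333333 = 5.333333


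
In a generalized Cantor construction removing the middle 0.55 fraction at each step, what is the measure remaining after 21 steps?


Step 1: At each step, fraction remaining = 1 - 0.55 = 0.45
Step 2: After 21 steps, measure = (0.45)^21
Result = 5.217504e-08


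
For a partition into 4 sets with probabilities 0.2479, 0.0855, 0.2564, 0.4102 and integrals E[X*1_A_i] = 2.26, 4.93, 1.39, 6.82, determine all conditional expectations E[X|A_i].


For each cell A_i: E[X|A_i] = E[X*1_A_i] / P(A_i)
Step 1: E[X|A_1] = 2.26 / 0.2479 = 9.116579
Step 2: E[X|A_2] = 4.93 / 0.0855 = 57.660819
Step 3: E[X|A_3] = 1.39 / 0.2564 = 5.421217
Step 4: E[X|A_4] = 6.82 / 0.4102 = 16.626036
Verification: E[X] = sum E[X*1_A_i] = 2.26 + 4.93 + 1.39 + 6.82 = 15.4


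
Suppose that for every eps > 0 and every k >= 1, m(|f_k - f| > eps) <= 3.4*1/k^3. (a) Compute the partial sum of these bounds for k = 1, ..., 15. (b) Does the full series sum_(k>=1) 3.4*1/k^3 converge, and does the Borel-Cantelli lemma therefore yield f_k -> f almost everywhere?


Step 1: List the terms 3.4*1/k^3 for k = 1 to 15:
  k=1: 3.4
  k=2: 0.425
  k=3: 0.125926
  k=4: 0.053125
  k=5: 0.0272
  k=6: 0.015741
  k=7: 0.009913
  k=8: 0.006641
  k=9: 0.004664
  k=10: 0.0034
  k=11: 0.002554
  k=12: 0.001968
  k=13: 0.001548
  k=14: 0.001239
  k=15: 0.001007
Step 2: Partial sum = 3.4 + 0.425 + 0.125926 + 0.053125 + 0.0272 + 0.015741 + 0.009913 + 0.006641 + 0.004664 + 0.0034 + 0.002554 + 0.001968 + 0.001548 + 0.001239 + 0.001007
     = 4.079925
Step 3: The full series sum_(k>=1) 3.4*1/k^3 converges (p-series with p = 3 > 1; a constant multiple of a convergent series converges).
Step 4: Fix eps > 0. Since sum_k m(|f_k - f| > eps) < infinity, the Borel-Cantelli lemma gives
        m(limsup_k {|f_k - f| > eps}) = 0, i.e. for a.e. x, |f_k(x) - f(x)| <= eps for all large k.
        Applying this with eps = 1/j for j = 1, 2, ... and intersecting the countably many full-measure sets,
        for a.e. x we get limsup_k |f_k(x) - f(x)| <= 1/j for every j, hence f_k -> f almost everywhere.
Conclusion: series converges; Borel-Cantelli yields f_k -> f a.e.


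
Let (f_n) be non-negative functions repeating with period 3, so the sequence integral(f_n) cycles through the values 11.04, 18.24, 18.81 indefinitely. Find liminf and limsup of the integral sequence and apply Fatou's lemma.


The sequence (integral(f_n)) is periodic with period 3, repeating the values 11.04, 18.24, 18.81 indefinitely.
Step 1: For a periodic sequence, every tail (a_m, a_(m+1), ...) contains all 3 period values infinitely often.
Step 2: Hence inf of every tail = min of the period values = min(11.04, 18.24, 18.81) = 11.04.
        liminf_n integral(f_n) = sup over m of (inf of tail from m) = 11.04.
Step 3: Similarly sup of every tail = max of the period values = 18.81.
        limsup_n integral(f_n) = 18.81.
Step 4: Fatou's lemma: integral(liminf_n f_n) <= liminf_n integral(f_n) = 11.04.
        So the integral of the pointwise liminf is at most 11.04.


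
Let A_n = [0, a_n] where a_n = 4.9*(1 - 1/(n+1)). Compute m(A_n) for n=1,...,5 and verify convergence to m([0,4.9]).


By continuity of measure from below: if A_n increases to A, then m(A_n) -> m(A).
Here A = [0, 4.9], so m(A) = 4.9
Step 1: a_1 = 4.9*(1 - 1/2) = 2.45, m(A_1) = 2.45
Step 2: a_2 = 4.9*(1 - 1/3) = 3.2667, m(A_2) = 3.2667
Step 3: a_3 = 4.9*(1 - 1/4) = 3.675, m(A_3) = 3.675
Step 4: a_4 = 4.9*(1 - 1/5) = 3.92, m(A_4) = 3.92
Step 5: a_5 = 4.9*(1 - 1/6) = 4.0833, m(A_5) = 4.0833
Limit: m(A_n) -> m([0,4.9]) = 4.9


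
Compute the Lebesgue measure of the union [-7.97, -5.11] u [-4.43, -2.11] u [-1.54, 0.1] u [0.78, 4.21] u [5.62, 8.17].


For pairwise disjoint intervals, m(union) = sum of lengths.
= (-5.11 - -7.97) + (-2.11 - -4.43) + (0.1 - -1.54) + (4.21 - 0.78) + (8.17 - 5.62)
= 2.86 + 2.32 + 1.64 + 3.43 + 2.55
= 12.8


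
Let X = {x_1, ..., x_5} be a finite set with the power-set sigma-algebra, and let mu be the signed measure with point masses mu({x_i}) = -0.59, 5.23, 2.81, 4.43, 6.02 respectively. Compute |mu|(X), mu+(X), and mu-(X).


Step 1: Every measurable set is a union of atoms (the cells / points), so a Hahn decomposition is
  obtained by grouping atoms by sign: P = union of atoms with mu > 0, N = union of the remaining atoms.
  Atoms in P (indices): 2, 3, 4, 5;  atoms in N (indices): 1
  Positive values: 5.23, 2.81, 4.43, 6.02
  Negative values: -0.59
Step 2: mu+(X) = mu(P) = sum of positive atom values = 18.49
Step 3: mu-(X) = -mu(N) = sum of |negative atom values| = 0.59
Step 4: |mu|(X) = mu+(X) + mu-(X) = 18.49 + 0.59 = 19.08


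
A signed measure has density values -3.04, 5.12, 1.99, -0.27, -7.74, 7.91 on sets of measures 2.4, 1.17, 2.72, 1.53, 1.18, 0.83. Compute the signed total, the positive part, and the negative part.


Step 1: Compute signed measure on each set:
  Set 1: -3.04 * 2.4 = -7.296
  Set 2: 5.12 * 1.17 = 5.9904
  Set 3: 1.99 * 2.72 = 5.4128
  Set 4: -0.27 * 1.53 = -0.4131
  Set 5: -7.74 * 1.18 = -9.1332
  Set 6: 7.91 * 0.83 = 6.5653
Step 2: Total signed measure = (-7.296) + (5.9904) + (5.4128) + (-0.4131) + (-9.1332) + (6.5653)
     = 1.1262
Step 3: Positive part mu+(X) = sum of positive contributions = 17.9685
Step 4: Negative part mu-(X) = |sum of negative contributions| = 16.8423


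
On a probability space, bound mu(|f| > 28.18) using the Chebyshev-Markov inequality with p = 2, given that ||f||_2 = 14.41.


Chebyshev/Markov inequality: mu(|f| > eps) <= (||f||_p / eps)^p
Step 1: ||f||_2 / eps = 14.41 / 28.18 = 0.511356
Step 2: Raise to power p = 2:
  (0.511356)^2 = 0.261485
Step 3: Therefore mu(|f| > 28.18) <= 0.261485


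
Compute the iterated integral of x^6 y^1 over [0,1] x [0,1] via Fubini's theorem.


By Fubini's theorem, the double integral factors as a product of single integrals:
Step 1: integral_0^1 x^6 dx = [x^7/7] from 0 to 1
     = 1^7/7 = 0.142857
Step 2: integral_0^1 y^1 dy = [y^2/2] from 0 to 1
     = 1^2/2 = 0.5
Step 3: Double integral = 0.142857 * 0.5 = 0.071429


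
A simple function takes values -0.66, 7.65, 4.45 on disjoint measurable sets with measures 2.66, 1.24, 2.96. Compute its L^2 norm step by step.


Step 1: Compute |f_i|^2 for each value:
  |-0.66|^2 = 0.4356
  |7.65|^2 = 58.5225
  |4.45|^2 = 19.8025
Step 2: Multiply by measures and sum:
  0.4356 * 2.66 = 1.158696
  58.5225 * 1.24 = 72.5679
  19.8025 * 2.96 = 58.6154
Sum = 1.158696 + 72.5679 + 58.6154 = 132.341996
Step 3: Take the p-th root:
||f||_2 = (132.341996)^(1/2) = 11.503999


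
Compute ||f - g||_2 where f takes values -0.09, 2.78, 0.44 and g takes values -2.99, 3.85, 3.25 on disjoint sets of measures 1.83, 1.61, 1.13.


Step 1: Compute differences f_i - g_i:
  -0.09 - -2.99 = 2.9
  2.78 - 3.85 = -1.07
  0.44 - 3.25 = -2.81
Step 2: Compute |diff|^2 * measure for each set:
  |2.9|^2 * 1.83 = 8.41 * 1.83 = 15.3903
  |-1.07|^2 * 1.61 = 1.1449 * 1.61 = 1.843289
  |-2.81|^2 * 1.13 = 7.8961 * 1.13 = 8.922593
Step 3: Sum = 26.156182
Step 4: ||f-g||_2 = (26.156182)^(1/2) = 5.114311


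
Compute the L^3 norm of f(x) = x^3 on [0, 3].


Step 1: ||f||_3 = (integral_0^3 |x^3|^3 dx)^(1/3)
     = (integral_0^3 x^9 dx)^(1/3)
Step 2: integral_0^3 x^9 dx = [x^10/(10)] from 0 to 3 = 3^10/10
     = 59049/10 = 5904.9
Step 3: ||f||_3 = (5904.9)^(1/3) = 18.07469


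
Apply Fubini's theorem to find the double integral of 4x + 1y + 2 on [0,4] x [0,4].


By Fubini, integrate in x first, then y.
Step 1: Fix y, integrate over x in [0,4]:
  integral(4x + 1y + 2, x=0..4)
  = 4*(4^2 - 0^2)/2 + (1y + 2)*(4 - 0)
  = 32 + (1y + 2)*4
  = 32 + 4y + 8
  = 40 + 4y
Step 2: Integrate over y in [0,4]:
  integral(40 + 4y, y=0..4)
  = 40*4 + 4*(4^2 - 0^2)/2
  = 160 + 32
  = 192


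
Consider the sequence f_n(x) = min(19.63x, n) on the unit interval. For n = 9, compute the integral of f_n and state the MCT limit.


f(x) = 19.63x on [0,1]; f_n(x) = min(19.63x, n). At n = 9:
Step 1: f(x) reaches 9 at x = 9/19.63 = 0.458482
Step 2: integral(f_9) = integral(19.63x, 0, 0.458482) + integral(9, 0.458482, 1)
       = 19.63*0.458482^2/2 + 9*(1 - 0.458482)
       = 2.063169 + 4.873663
       = 6.936831
Step 3: As n -> infinity, f_n increases to f, so by MCT integral(f_n) -> integral(f) = 19.63/2 = 9.815.
Convergence: integral(f_9) = 6.936831 -> 9.815 as n -> infinity


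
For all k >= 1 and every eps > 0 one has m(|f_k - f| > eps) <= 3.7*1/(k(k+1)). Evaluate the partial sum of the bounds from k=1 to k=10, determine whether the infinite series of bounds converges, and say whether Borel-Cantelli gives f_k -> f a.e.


Step 1: List the terms 3.7*1/(k(k+1)) for k = 1 to 10:
  k=1: 1.85
  k=2: 0.616667
  k=3: 0.308333
  k=4: 0.185
  k=5: 0.123333
  k=6: 0.088095
  k=7: 0.066071
  k=8: 0.051389
  k=9: 0.041111
  k=10: 0.033636
Step 2: Partial sum = 1.85 + 0.616667 + 0.308333 + 0.185 + 0.123333 + 0.088095 + 0.066071 + 0.051389 + 0.041111 + 0.033636
     = 3.363636
Step 3: The full series sum_(k>=1) 3.7*1/(k(k+1)) converges (telescoping series sum 1/(k(k+1)) = 1; a constant multiple of a convergent series converges).
Step 4: Fix eps > 0. Since sum_k m(|f_k - f| > eps) < infinity, the Borel-Cantelli lemma gives
        m(limsup_k {|f_k - f| > eps}) = 0, i.e. for a.e. x, |f_k(x) - f(x)| <= eps for all large k.
        Applying this with eps = 1/j for j = 1, 2, ... and intersecting the countably many full-measure sets,
        for a.e. x we get limsup_k |f_k(x) - f(x)| <= 1/j for every j, hence f_k -> f almost everywhere.
Conclusion: series converges; Borel-Cantelli yields f_k -> f a.e.


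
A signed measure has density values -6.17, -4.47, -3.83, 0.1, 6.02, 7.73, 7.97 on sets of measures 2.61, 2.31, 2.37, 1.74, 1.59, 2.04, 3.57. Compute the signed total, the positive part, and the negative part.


Step 1: Compute signed measure on each set:
  Set 1: -6.17 * 2.61 = -16.1037
  Set 2: -4.47 * 2.31 = -10.3257
  Set 3: -3.83 * 2.37 = -9.0771
  Set 4: 0.1 * 1.74 = 0.174
  Set 5: 6.02 * 1.59 = 9.5718
  Set 6: 7.73 * 2.04 = 15.7692
  Set 7: 7.97 * 3.57 = 28.4529
Step 2: Total signed measure = (-16.1037) + (-10.3257) + (-9.0771) + (0.174) + (9.5718) + (15.7692) + (28.4529)
     = 18.4614
Step 3: Positive part mu+(X) = sum of positive contributions = 53.9679
Step 4: Negative part mu-(X) = |sum of negative contributions| = 35.5065


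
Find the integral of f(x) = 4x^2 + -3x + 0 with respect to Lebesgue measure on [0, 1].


The Lebesgue integral of a Riemann-integrable function agrees with the Riemann integral.
Antiderivative F(x) = (4/3)x^3 + (-3/2)x^2 + 0x
F(1) = (4/3)*1^3 + (-3/2)*1^2 + 0*1
     = (4/3)*1 + (-3/2)*1 + 0*1
     = 1.333333 + -1.5 + 0
     = -0.166667
F(0) = 0.0
Integral = F(1) - F(0) = -0.166667 - 0.0 = -0.166667


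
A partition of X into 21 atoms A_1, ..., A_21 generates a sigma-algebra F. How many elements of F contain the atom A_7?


Each element of F is a union of some subset S of the 21 atoms.
The element contains A_7 iff A_7 is in S.
So we count subsets S of {A_1,...,A_21} with A_7 in S: choose freely among the other 20 atoms.
Count = 2^(21-1) = 2^20 = 1048576.


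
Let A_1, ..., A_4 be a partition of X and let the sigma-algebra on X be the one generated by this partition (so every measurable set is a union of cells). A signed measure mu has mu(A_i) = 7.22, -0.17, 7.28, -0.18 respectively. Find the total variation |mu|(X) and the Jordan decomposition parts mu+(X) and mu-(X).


Step 1: Every measurable set is a union of atoms (the cells / points), so a Hahn decomposition is
  obtained by grouping atoms by sign: P = union of atoms with mu > 0, N = union of the remaining atoms.
  Atoms in P (indices): 1, 3;  atoms in N (indices): 2, 4
  Positive values: 7.22, 7.28
  Negative values: -0.17, -0.18
Step 2: mu+(X) = mu(P) = sum of positive atom values = 14.5
Step 3: mu-(X) = -mu(N) = sum of |negative atom values| = 0.35
Step 4: |mu|(X) = mu+(X) + mu-(X) = 14.5 + 0.35 = 14.85


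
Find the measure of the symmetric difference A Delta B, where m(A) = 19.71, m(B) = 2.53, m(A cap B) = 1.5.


m(A Delta B) = m(A) + m(B) - 2*m(A n B)
= 19.71 + 2.53 - 2*1.5
= 19.71 + 2.53 - 3
= 19.24


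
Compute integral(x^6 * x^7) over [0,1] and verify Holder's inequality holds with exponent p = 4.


Step 1: Exact integral of f*g = integral(x^13, 0, 1) = 1/14
     = 0.071429
Step 2: Holder bound with p=4, q=1.333333:
  ||f||_p = (integral x^24 dx)^(1/4) = (1/25)^(1/4) = 0.447214
  ||g||_q = (integral x^9.333333 dx)^(1/1.333333) = (1/10.333333)^(1/1.333333) = 0.173508
Step 3: Holder bound = ||f||_p * ||g||_q = 0.447214 * 0.173508 = 0.077595
Verification: 0.071429 <= 0.077595 (Holder holds)


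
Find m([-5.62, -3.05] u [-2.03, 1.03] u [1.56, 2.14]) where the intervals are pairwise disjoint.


For pairwise disjoint intervals, m(union) = sum of lengths.
= (-3.05 - -5.62) + (1.03 - -2.03) + (2.14 - 1.56)
= 2.57 + 3.06 + 0.58
= 6.21


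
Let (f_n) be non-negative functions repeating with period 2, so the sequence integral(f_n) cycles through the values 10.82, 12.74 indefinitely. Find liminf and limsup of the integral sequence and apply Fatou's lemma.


The sequence (integral(f_n)) is periodic with period 2, repeating the values 10.82, 12.74 indefinitely.
Step 1: For a periodic sequence, every tail (a_m, a_(m+1), ...) contains all 2 period values infinitely often.
Step 2: Hence inf of every tail = min of the period values = min(10.82, 12.74) = 10.82.
        liminf_n integral(f_n) = sup over m of (inf of tail from m) = 10.82.
Step 3: Similarly sup of every tail = max of the period values = 12.74.
        limsup_n integral(f_n) = 12.74.
Step 4: Fatou's lemma: integral(liminf_n f_n) <= liminf_n integral(f_n) = 10.82.
        So the integral of the pointwise liminf is at most 10.82.


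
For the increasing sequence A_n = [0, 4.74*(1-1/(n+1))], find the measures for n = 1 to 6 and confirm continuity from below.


By continuity of measure from below: if A_n increases to A, then m(A_n) -> m(A).
Here A = [0, 4.74], so m(A) = 4.74
Step 1: a_1 = 4.74*(1 - 1/2) = 2.37, m(A_1) = 2.37
Step 2: a_2 = 4.74*(1 - 1/3) = 3.16, m(A_2) = 3.16
Step 3: a_3 = 4.74*(1 - 1/4) = 3.555, m(A_3) = 3.555
Step 4: a_4 = 4.74*(1 - 1/5) = 3.792, m(A_4) = 3.792
Step 5: a_5 = 4.74*(1 - 1/6) = 3.95, m(A_5) = 3.95
Step 6: a_6 = 4.74*(1 - 1/7) = 4.0629, m(A_6) = 4.0629
Limit: m(A_n) -> m([0,4.74]) = 4.74


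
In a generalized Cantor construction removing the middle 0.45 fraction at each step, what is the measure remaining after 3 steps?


Step 1: At each step, fraction remaining = 1 - 0.45 = 0.55
Step 2: After 3 steps, measure = (0.55)^3
Step 3: Computing the power step by step:
  After step 1: 0.55
  After step 2: 0.3025
  After step 3: 0.166375
Result = 0.166375


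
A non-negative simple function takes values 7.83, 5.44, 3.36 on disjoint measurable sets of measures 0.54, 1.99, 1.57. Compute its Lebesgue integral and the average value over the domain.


Step 1: Integral = sum(value_i * measure_i)
= 7.83*0.54 + 5.44*1.99 + 3.36*1.57
= 4.2282 + 10.8256 + 5.2752
= 20.329
Step 2: Total measure of domain = 0.54 + 1.99 + 1.57 = 4.1
Step 3: Average value = 20.329 / 4.1 = 4.958293


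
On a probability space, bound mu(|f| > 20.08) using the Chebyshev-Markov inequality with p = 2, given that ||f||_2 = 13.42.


Chebyshev/Markov inequality: mu(|f| > eps) <= (||f||_p / eps)^p
Step 1: ||f||_2 / eps = 13.42 / 20.08 = 0.668327
Step 2: Raise to power p = 2:
  (0.668327)^2 = 0.446661
Step 3: Therefore mu(|f| > 20.08) <= 0.446661


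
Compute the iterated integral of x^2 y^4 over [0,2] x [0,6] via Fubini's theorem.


By Fubini's theorem, the double integral factors as a product of single integrals:
Step 1: integral_0^2 x^2 dx = [x^3/3] from 0 to 2
     = 2^3/3 = 2.666667
Step 2: integral_0^6 y^4 dy = [y^5/5] from 0 to 6
     = 6^5/5 = 1555.2
Step 3: Double integral = 2.666667 * 1555.2 = 4147.2


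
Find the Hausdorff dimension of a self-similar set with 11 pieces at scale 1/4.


For a self-similar set with N copies scaled by 1/r:
dim_H = log(N)/log(r) = log(11)/log(4)
= 2.397895/1.386294
= 1.729716


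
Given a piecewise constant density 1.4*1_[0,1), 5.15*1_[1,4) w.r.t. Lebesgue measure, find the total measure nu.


Integrate each piece of the Radon-Nikodym derivative:
Step 1: integral_0^1 1.4 dx = 1.4*(1-0) = 1.4*1 = 1.4
Step 2: integral_1^4 5.15 dx = 5.15*(4-1) = 5.15*3 = 15.45
Total: 1.4 + 15.45 = 16.85


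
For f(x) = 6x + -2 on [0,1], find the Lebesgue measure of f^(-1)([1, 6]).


f^(-1)([1, 6]) = {x : 1 <= 6x + -2 <= 6}
Solving: (1 - -2)/6 <= x <= (6 - -2)/6
= [0.5, 1.333333]
Intersecting with [0,1]: [0.5, 1]
Measure = 1 - 0.5 = 0.5


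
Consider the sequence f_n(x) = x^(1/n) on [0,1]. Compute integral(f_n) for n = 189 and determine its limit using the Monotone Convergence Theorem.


At n = 189: f_189(x) = x^(1/189).
Step 1: integral(x^(1/189), 0, 1) = [x^(1/189+1) / (1/189+1)] from 0 to 1
     = 1 / (1/189 + 1) = 1 / ((189+1)/189) = 189/(189+1)
     = 189/190 = 0.994737
Step 2: As n -> infinity, f_n(x) = x^(1/n) -> 1 for x in (0,1], and f_n is increasing in n.
By MCT, lim_n integral(f_n) = integral(lim_n f_n) = integral(1, 0, 1) = 1.
Step 3: Verify convergence: 189/190 = 0.994737 -> 1


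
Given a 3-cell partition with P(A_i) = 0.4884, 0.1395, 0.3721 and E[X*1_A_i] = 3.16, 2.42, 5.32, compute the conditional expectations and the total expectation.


For each cell A_i: E[X|A_i] = E[X*1_A_i] / P(A_i)
Step 1: E[X|A_1] = 3.16 / 0.4884 = 6.470106
Step 2: E[X|A_2] = 2.42 / 0.1395 = 17.34767
Step 3: E[X|A_3] = 5.32 / 0.3721 = 14.297232
Verification: E[X] = sum E[X*1_A_i] = 3.16 + 2.42 + 5.32 = 10.9


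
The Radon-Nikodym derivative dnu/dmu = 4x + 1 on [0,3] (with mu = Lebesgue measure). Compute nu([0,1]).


nu(A) = integral_A (dnu/dmu) dmu = integral_0^1 (4x + 1) dx
Step 1: Antiderivative F(x) = (4/2)x^2 + 1x
Step 2: F(1) = (4/2)*1^2 + 1*1 = 2 + 1 = 3
Step 3: F(0) = (4/2)*0^2 + 1*0 = 0.0 + 0 = 0.0
Step 4: nu([0,1]) = F(1) - F(0) = 3 - 0.0 = 3


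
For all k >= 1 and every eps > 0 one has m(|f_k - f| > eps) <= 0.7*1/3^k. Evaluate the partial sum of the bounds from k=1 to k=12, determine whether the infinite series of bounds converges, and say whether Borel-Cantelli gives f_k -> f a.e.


Step 1: List the terms 0.7*1/3^k for k = 1 to 12:
  k=1: 0.233333
  k=2: 0.077778
  k=3: 0.025926
  k=4: 0.008642
  k=5: 0.002881
  k=6: 9.602195e-04
  k=7: 3.200732e-04
  k=8: 1.066911e-04
  k=9: 3.556368e-05
  k=10: 1.185456e-05
  k=11: 3.951520e-06
  k=12: 1.317173e-06
Step 2: Partial sum = 0.233333 + 0.077778 + 0.025926 + 0.008642 + 0.002881 + 9.602195e-04 + 3.200732e-04 + 1.066911e-04 + 3.556368e-05 + 1.185456e-05 + 3.951520e-06 + 1.317173e-06
     = 0.349999
Step 3: The full series sum_(k>=1) 0.7*1/3^k converges (geometric series with ratio 1/3 < 1; a constant multiple of a convergent series converges).
Step 4: Fix eps > 0. Since sum_k m(|f_k - f| > eps) < infinity, the Borel-Cantelli lemma gives
        m(limsup_k {|f_k - f| > eps}) = 0, i.e. for a.e. x, |f_k(x) - f(x)| <= eps for all large k.
        Applying this with eps = 1/j for j = 1, 2, ... and intersecting the countably many full-measure sets,
        for a.e. x we get limsup_k |f_k(x) - f(x)| <= 1/j for every j, hence f_k -> f almost everywhere.
Conclusion: series converges; Borel-Cantelli yields f_k -> f a.e.


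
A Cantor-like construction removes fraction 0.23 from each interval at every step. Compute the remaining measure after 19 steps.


Step 1: At each step, fraction remaining = 1 - 0.23 = 0.77
Step 2: After 19 steps, measure = (0.77)^19
Result = 0.006971


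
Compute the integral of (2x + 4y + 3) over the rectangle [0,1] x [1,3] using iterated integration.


By Fubini, integrate in x first, then y.
Step 1: Fix y, integrate over x in [0,1]:
  integral(2x + 4y + 3, x=0..1)
  = 2*(1^2 - 0^2)/2 + (4y + 3)*(1 - 0)
  = 1 + (4y + 3)*1
  = 1 + 4y + 3
  = 4 + 4y
Step 2: Integrate over y in [1,3]:
  integral(4 + 4y, y=1..3)
  = 4*2 + 4*(3^2 - 1^2)/2
  = 8 + 16
  = 24


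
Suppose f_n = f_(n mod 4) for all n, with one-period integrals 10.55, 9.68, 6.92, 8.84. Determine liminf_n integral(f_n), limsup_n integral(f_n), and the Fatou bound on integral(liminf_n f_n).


The sequence (integral(f_n)) is periodic with period 4, repeating the values 10.55, 9.68, 6.92, 8.84 indefinitely.
Step 1: For a periodic sequence, every tail (a_m, a_(m+1), ...) contains all 4 period values infinitely often.
Step 2: Hence inf of every tail = min of the period values = min(10.55, 9.68, 6.92, 8.84) = 6.92.
        liminf_n integral(f_n) = sup over m of (inf of tail from m) = 6.92.
Step 3: Similarly sup of every tail = max of the period values = 10.55.
        limsup_n integral(f_n) = 10.55.
Step 4: Fatou's lemma: integral(liminf_n f_n) <= liminf_n integral(f_n) = 6.92.
        So the integral of the pointwise liminf is at most 6.92.


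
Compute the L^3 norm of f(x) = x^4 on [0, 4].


Step 1: ||f||_3 = (integral_0^4 |x^4|^3 dx)^(1/3)
     = (integral_0^4 x^12 dx)^(1/3)
Step 2: integral_0^4 x^12 dx = [x^13/(13)] from 0 to 4 = 4^13/13
     = 67108864/13 = 5.162220e+06
Step 3: ||f||_3 = (5.162220e+06)^(1/3) = 172.827234


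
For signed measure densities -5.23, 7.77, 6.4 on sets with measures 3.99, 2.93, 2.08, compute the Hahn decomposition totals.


Step 1: Compute signed measure on each set:
  Set 1: -5.23 * 3.99 = -20.8677
  Set 2: 7.77 * 2.93 = 22.7661
  Set 3: 6.4 * 2.08 = 13.312
Step 2: Total signed measure = (-20.8677) + (22.7661) + (13.312)
     = 15.2104
Step 3: Positive part mu+(X) = sum of positive contributions = 36.0781
Step 4: Negative part mu-(X) = |sum of negative contributions| = 20.8677


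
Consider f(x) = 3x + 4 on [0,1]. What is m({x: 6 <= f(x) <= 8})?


f^(-1)([6, 8]) = {x : 6 <= 3x + 4 <= 8}
Solving: (6 - 4)/3 <= x <= (8 - 4)/3
= [0.666667, 1.333333]
Intersecting with [0,1]: [0.666667, 1]
Measure = 1 - 0.666667 = 0.333333


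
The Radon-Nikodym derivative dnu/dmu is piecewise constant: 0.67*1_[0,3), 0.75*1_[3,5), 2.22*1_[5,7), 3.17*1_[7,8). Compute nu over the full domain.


Integrate each piece of the Radon-Nikodym derivative:
Step 1: integral_0^3 0.67 dx = 0.67*(3-0) = 0.67*3 = 2.01
Step 2: integral_3^5 0.75 dx = 0.75*(5-3) = 0.75*2 = 1.5
Step 3: integral_5^7 2.22 dx = 2.22*(7-5) = 2.22*2 = 4.44
Step 4: integral_7^8 3.17 dx = 3.17*(8-7) = 3.17*1 = 3.17
Total: 2.01 + 1.5 + 4.44 + 3.17 = 11.12


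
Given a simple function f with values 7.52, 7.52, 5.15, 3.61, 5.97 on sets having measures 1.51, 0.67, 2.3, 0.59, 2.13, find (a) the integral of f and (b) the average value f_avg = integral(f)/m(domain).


Step 1: Integral = sum(value_i * measure_i)
= 7.52*1.51 + 7.52*0.67 + 5.15*2.3 + 3.61*0.59 + 5.97*2.13
= 11.3552 + 5.0384 + 11.845 + 2.1299 + 12.7161
= 43.0846
Step 2: Total measure of domain = 1.51 + 0.67 + 2.3 + 0.59 + 2.13 = 7.2
Step 3: Average value = 43.0846 / 7.2 = 5.983972
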